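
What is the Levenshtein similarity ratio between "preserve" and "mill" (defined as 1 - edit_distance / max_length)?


Word 1: "preserve" (length 8)
Word 2: "mill" (length 4)
One optimal edit sequence:
  1. delete 'p'  (+1)
  2. delete 'r'  (+1)
  3. delete 'e'  (+1)
  4. delete 's'  (+1)
  5. substitute 'e' -> 'm'  (+1)
  6. substitute 'r' -> 'i'  (+1)
  7. substitute 'v' -> 'l'  (+1)
  8. substitute 'e' -> 'l'  (+1)
Edit distance = 8
Max length = max(8, 4) = 8
Similarity = 1 - 8/8
= 0.0000


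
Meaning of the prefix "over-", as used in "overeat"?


Prefix: over-
Example: overeat (over- + eat)
Meaning = excessive


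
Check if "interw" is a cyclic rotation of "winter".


Word: "winter", Candidate: "interw"
Method: check if candidate is substring of word+word
"winterwinter" contains "interw"? Yes
Is rotation = Yes


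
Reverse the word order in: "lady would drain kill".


Original: "lady would drain kill"
Words (1..n): lady | would | drain | kill
Reversed (n..1): kill | drain | would | lady
Result = "kill drain would lady"


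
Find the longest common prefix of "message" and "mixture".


Word 1: "message"
Word 2: "mixture"
Comparing from start:
  Pos 0: 'm' == 'm'
  Pos 1: 'e' != 'i' (stop)
LCP = "m" (length 1)


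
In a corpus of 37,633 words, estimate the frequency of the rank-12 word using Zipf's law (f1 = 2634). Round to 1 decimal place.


Zipf's law: f(r) = f(1) / r
f(1) = 2634
f(12) = 2634 / 12
= 219.5 occurrences


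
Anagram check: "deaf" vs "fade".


Word 1: "deaf" → sorted: adef
Word 2: "fade" → sorted: adef
Same letters? adef == adef
Anagram = Yes


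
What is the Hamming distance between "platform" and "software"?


Comparing character by character (same length = 8):
  Pos 0: 'p' vs 's' !=
  Pos 1: 'l' vs 'o' !=
  Pos 2: 'a' vs 'f' !=
  Pos 3: 't' vs 't' =
  Pos 4: 'f' vs 'w' !=
  Pos 5: 'o' vs 'a' !=
  Pos 6: 'r' vs 'r' =
  Pos 7: 'm' vs 'e' !=
Hamming distance = 6


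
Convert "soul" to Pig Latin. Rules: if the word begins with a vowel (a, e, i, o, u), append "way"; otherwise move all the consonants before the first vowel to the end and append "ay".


Word: "soul"
Starts with consonant(s) → move to end, add 'ay'
Consonant cluster: "s"
Pig Latin = "oulsay"


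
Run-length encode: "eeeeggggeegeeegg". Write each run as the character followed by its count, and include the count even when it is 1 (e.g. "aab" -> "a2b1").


String: "eeeeggggeegeeegg"
Scanning for consecutive runs:
  'e' x 4
  'g' x 4
  'e' x 2
  'g' x 1
  'e' x 3
  'g' x 2
RLE = "e4g4e2g1e3g2"


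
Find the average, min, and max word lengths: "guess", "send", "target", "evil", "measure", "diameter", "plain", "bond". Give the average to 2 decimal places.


Lengths: "guess"=5, "send"=4, "target"=6, "evil"=4, "measure"=7, "diameter"=8, "plain"=5, "bond"=4
Sum = 43, Count = 8
Average = 43/8 = 5.38
= avg=5.38, min=4, max=8


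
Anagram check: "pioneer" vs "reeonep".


Word 1: "pioneer" → sorted: eeinopr
Word 2: "reeonep" → sorted: eeenopr
Same letters? eeinopr != eeenopr
Anagram = No


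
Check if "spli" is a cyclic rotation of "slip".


Word: "slip", Candidate: "spli"
Method: check if candidate is substring of word+word
"slipslip" contains "spli"? No
Is rotation = No


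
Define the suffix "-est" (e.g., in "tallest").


Suffix: -est
Example: tallest = tall + -est
Meaning = most


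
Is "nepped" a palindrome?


Word: "nepped"
Reversed: "deppen"
Forward == Backward? nepped != deppen
Palindrome = No


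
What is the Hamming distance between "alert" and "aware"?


Comparing character by character (same length = 5):
  Pos 0: 'a' vs 'a' =
  Pos 1: 'l' vs 'w' !=
  Pos 2: 'e' vs 'a' !=
  Pos 3: 'r' vs 'r' =
  Pos 4: 't' vs 'e' !=
Hamming distance = 3


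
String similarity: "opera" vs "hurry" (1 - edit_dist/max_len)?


Word 1: "opera" (length 5)
Word 2: "hurry" (length 5)
One optimal edit sequence:
  1. substitute 'o' -> 'h'  (+1)
  2. substitute 'p' -> 'u'  (+1)
  3. substitute 'e' -> 'r'  (+1)
  4. keep 'r'
  5. substitute 'a' -> 'y'  (+1)
Edit distance = 4
Max length = max(5, 5) = 5
Similarity = 1 - 4/5
= 0.2000


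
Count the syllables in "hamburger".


Word: "hamburger"
Syllable breakdown: ham / bur / ger
Counting: 3 parts
= 3 syllables


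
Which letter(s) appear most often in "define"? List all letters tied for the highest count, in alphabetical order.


Word: "define"
Letter counts:
  'd': 1
  'e': 2
  'f': 1
  'i': 1
  'n': 1
Maximum count = 2
Most frequent = 'e' (2 times each)


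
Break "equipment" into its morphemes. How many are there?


Word: "equipment"
Morphemes: equip | -ment
Each morpheme carries meaning
= 2 morphemes


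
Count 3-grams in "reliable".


Word: "reliable" (length 8)
Number of 3-grams = length - 3 + 1 = 8 - 3 + 1
= 6


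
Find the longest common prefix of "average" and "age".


Word 1: "average"
Word 2: "age"
Comparing from start:
  Pos 0: 'a' == 'a'
  Pos 1: 'v' != 'g' (stop)
LCP = "a" (length 1)


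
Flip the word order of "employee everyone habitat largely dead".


Original: "employee everyone habitat largely dead"
Words (1..n): employee | everyone | habitat | largely | dead
Reversed (n..1): dead | largely | habitat | everyone | employee
Result = "dead largely habitat everyone employee"


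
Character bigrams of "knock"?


Word: "knock" (length 5)
Number of bigrams = 5 - 2 + 1 = 4
  Position 0: "kn"
  Position 1: "no"
  Position 2: "oc"
  Position 3: "ck"
Bigrams = "kn", "no", "oc", "ck"


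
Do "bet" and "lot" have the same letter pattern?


Pattern of "bet": [0, 1, 2]
Pattern of "lot": [0, 1, 2]
Patterns match
Same pattern = Yes


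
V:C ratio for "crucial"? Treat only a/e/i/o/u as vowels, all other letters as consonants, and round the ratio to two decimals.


Word: "crucial"
Vowels (a,e,i,o,u): 3
Consonants: 4
Ratio = 3/4
= 0.75


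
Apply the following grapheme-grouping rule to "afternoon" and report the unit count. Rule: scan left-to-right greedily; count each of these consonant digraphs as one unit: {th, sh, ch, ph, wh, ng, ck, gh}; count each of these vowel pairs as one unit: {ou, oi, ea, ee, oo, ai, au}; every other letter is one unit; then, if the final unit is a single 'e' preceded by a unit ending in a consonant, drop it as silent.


Word: "afternoon" (9 letters)
Left-to-right scan:
  1. 'a' (letter)
  2. 'f' (letter)
  3. 't' (letter)
  4. 'e' (letter)
  5. 'r' (letter)
  6. 'n' (letter)
  7. 'oo' (vowel-pair)
  8. 'n' (letter)
Units from scan: 8
Sound units = 8 units


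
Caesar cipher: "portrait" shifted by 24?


Word: "portrait"
Shift: 24
Each letter → (letter + shift) mod 26:
  'p' (15) + 24 = 13 → 'n'
  'o' (14) + 24 = 12 → 'm'
  'r' (17) + 24 = 15 → 'p'
  't' (19) + 24 = 17 → 'r'
  'r' (17) + 24 = 15 → 'p'
  'a' (0) + 24 = 24 → 'y'
  'i' (8) + 24 = 6 → 'g'
  't' (19) + 24 = 17 → 'r'
Result = "nmprpygr"


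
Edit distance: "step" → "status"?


Word 1: "step" (length 4)
Word 2: "status" (length 6)
One optimal edit sequence (insert/delete/substitute each cost 1):
  1. keep 's'
  2. insert 't'  (+1)
  3. insert 'a'  (+1)
  4. keep 't'
  5. substitute 'e' -> 'u'  (+1)
  6. substitute 'p' -> 's'  (+1)
Total edit operations: 4
Edit distance = 4


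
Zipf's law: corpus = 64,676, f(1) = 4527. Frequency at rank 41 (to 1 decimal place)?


Zipf's law: f(r) = f(1) / r
f(1) = 4527
f(41) = 4527 / 41
= 110.4 occurrences


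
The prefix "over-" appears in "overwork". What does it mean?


Prefix: over-
Example: overwork = over- + work
Meaning = excessive


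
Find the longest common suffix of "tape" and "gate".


Word 1: "tape"
Word 2: "gate"
Comparing from end:
  Pos -1: 'e' == 'e'
  Pos -2: 'p' != 't' (stop)
LCS = "e" (length 1)


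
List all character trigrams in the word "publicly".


Word: "publicly" (length 8)
Number of trigrams = 8 - 3 + 1 = 6
  Position 0: "pub"
  Position 1: "ubl"
  Position 2: "bli"
  Position 3: "lic"
  Position 4: "icl"
  Position 5: "cly"
Trigrams = "pub", "ubl", "bli", "lic", "icl", "cly"


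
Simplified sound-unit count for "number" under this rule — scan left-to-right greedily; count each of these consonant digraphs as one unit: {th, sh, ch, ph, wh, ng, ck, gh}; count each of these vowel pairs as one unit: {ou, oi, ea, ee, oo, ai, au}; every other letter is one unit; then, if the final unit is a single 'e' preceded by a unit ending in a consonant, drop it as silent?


Word: "number" (6 letters)
Left-to-right scan:
  [1] 'n' (letter)
  [2] 'u' (letter)
  [3] 'm' (letter)
  [4] 'b' (letter)
  [5] 'e' (letter)
  [6] 'r' (letter)
Units from scan: 6
Sound units = 6 units


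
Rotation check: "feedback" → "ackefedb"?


Word: "feedback", Candidate: "ackefedb"
Method: check if candidate is substring of word+word
"feedbackfeedback" contains "ackefedb"? No
Is rotation = No


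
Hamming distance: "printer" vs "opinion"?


Comparing character by character (same length = 7):
  Pos 0: 'p' vs 'o' !=
  Pos 1: 'r' vs 'p' !=
  Pos 2: 'i' vs 'i' =
  Pos 3: 'n' vs 'n' =
  Pos 4: 't' vs 'i' !=
  Pos 5: 'e' vs 'o' !=
  Pos 6: 'r' vs 'n' !=
Hamming distance = 5


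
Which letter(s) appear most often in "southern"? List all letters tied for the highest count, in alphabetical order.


Word: "southern"
Letter counts:
  'e': 1
  'h': 1
  'n': 1
  'o': 1
  'r': 1
  's': 1
  't': 1
  'u': 1
Maximum count = 1
Most frequent = 'e', 'h', 'n', 'o', 'r', 's', 't', 'u' (1 time each)


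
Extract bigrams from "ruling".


Word: "ruling" (length 6)
Number of bigrams = 6 - 2 + 1 = 5
  Position 0: "ru"
  Position 1: "ul"
  Position 2: "li"
  Position 3: "in"
  Position 4: "ng"
Bigrams = "ru", "ul", "li", "in", "ng"


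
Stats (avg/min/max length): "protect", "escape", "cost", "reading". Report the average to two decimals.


Lengths: "protect"=7, "escape"=6, "cost"=4, "reading"=7
Sum = 24, Count = 4
Average = 24/4 = 6.00
= avg=6.00, min=4, max=7


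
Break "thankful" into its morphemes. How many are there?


Word: "thankful"
Morphemes: thank / -ful
Each morpheme carries meaning
= 2 morphemes


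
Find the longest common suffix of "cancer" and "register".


Word 1: "cancer"
Word 2: "register"
Comparing from end:
  Pos -1: 'r' == 'r'
  Pos -2: 'e' == 'e'
  Pos -3: 'c' != 't' (stop)
LCS = "er" (length 2)


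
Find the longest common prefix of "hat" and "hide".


Word 1: "hat"
Word 2: "hide"
Comparing from start:
  Pos 0: 'h' == 'h'
  Pos 1: 'a' != 'i' (stop)
LCP = "h" (length 1)


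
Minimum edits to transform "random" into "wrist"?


Word 1: "random" (length 6)
Word 2: "wrist" (length 5)
One optimal edit sequence (insert/delete/substitute each cost 1):
  1. delete 'r'  (+1)
  2. substitute 'a' -> 'w'  (+1)
  3. substitute 'n' -> 'r'  (+1)
  4. substitute 'd' -> 'i'  (+1)
  5. substitute 'o' -> 's'  (+1)
  6. substitute 'm' -> 't'  (+1)
Total edit operations: 6
Edit distance = 6


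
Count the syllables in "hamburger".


Word: "hamburger"
Syllable breakdown: ham-bur-ger
Counting: 3 parts
= 3 syllables


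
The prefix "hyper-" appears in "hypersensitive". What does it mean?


Prefix: hyper-
Example: hypersensitive = hyper- + sensitive
Meaning = over / excessive


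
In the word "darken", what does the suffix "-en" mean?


Suffix: -en
Example: darken (dark + -en)
Meaning = to make / become


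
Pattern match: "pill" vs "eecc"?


Pattern of "pill": [0, 1, 2, 2]
Pattern of "eecc": [0, 0, 1, 1]
Patterns do not match
Same pattern = No


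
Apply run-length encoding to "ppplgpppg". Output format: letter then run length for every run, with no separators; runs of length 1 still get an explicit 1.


String: "ppplgpppg"
Scanning for consecutive runs:
  'p' x 3
  'l' x 1
  'g' x 1
  'p' x 3
  'g' x 1
RLE = "p3l1g1p3g1"


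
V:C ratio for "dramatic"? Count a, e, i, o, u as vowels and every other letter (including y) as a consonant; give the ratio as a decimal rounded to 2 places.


Word: "dramatic"
Vowels (a,e,i,o,u): 3
Consonants: 5
Ratio = 3/5
= 0.60


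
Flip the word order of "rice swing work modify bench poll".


Original: "rice swing work modify bench poll"
Words (1..n): rice | swing | work | modify | bench | poll
Reversed (n..1): poll | bench | modify | work | swing | rice
Result = "poll bench modify work swing rice"


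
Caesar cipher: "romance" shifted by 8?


Word: "romance"
Shift: 8
Each letter → (letter + shift) mod 26:
  'r' (17) + 8 = 25 → 'z'
  'o' (14) + 8 = 22 → 'w'
  'm' (12) + 8 = 20 → 'u'
  'a' (0) + 8 = 8 → 'i'
  'n' (13) + 8 = 21 → 'v'
  'c' (2) + 8 = 10 → 'k'
  'e' (4) + 8 = 12 → 'm'
Result = "zwuivkm"


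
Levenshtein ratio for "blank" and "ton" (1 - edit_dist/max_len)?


Word 1: "blank" (length 5)
Word 2: "ton" (length 3)
One optimal edit sequence:
  1. delete 'b'  (+1)
  2. substitute 'l' -> 't'  (+1)
  3. substitute 'a' -> 'o'  (+1)
  4. keep 'n'
  5. delete 'k'  (+1)
Edit distance = 4
Max length = max(5, 3) = 5
Similarity = 1 - 4/5
= 0.2000


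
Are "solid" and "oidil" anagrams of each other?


Word 1: "solid" → sorted: dilos
Word 2: "oidil" → sorted: diilo
Same letters? dilos != diilo
Anagram = No


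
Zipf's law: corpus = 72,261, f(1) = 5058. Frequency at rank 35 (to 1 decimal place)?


Zipf's law: f(r) = f(1) / r
f(1) = 5058
f(35) = 5058 / 35
= 144.5 occurrences


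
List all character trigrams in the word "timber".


Word: "timber" (length 6)
Number of trigrams = 6 - 3 + 1 = 4
  Position 0: "tim"
  Position 1: "imb"
  Position 2: "mbe"
  Position 3: "ber"
Trigrams = "tim", "imb", "mbe", "ber"


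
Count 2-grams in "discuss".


Word: "discuss" (length 7)
Number of 2-grams = length - 2 + 1 = 7 - 2 + 1
= 6


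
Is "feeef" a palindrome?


Word: "feeef"
Reversed: "feeef"
Forward == Backward? feeef == feeef
Palindrome = Yes


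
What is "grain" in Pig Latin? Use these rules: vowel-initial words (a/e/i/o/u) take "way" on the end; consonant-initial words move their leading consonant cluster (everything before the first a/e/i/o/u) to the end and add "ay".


Word: "grain"
Starts with consonant(s) → move to end, add 'ay'
Consonant cluster: "gr"
Pig Latin = "aingray"


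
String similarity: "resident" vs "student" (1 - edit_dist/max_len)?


Word 1: "resident" (length 8)
Word 2: "student" (length 7)
One optimal edit sequence:
  1. delete 'r'  (+1)
  2. substitute 'e' -> 's'  (+1)
  3. substitute 's' -> 't'  (+1)
  4. substitute 'i' -> 'u'  (+1)
  5. keep 'd'
  6. keep 'e'
  7. keep 'n'
  8. keep 't'
Edit distance = 4
Max length = max(8, 7) = 8
Similarity = 1 - 4/8
= 0.5000


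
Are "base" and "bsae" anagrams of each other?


Word 1: "base" → sorted: abes
Word 2: "bsae" → sorted: abes
Same letters? abes == abes
Anagram = Yes


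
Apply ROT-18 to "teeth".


Word: "teeth"
Shift: 18
Each letter → (letter + shift) mod 26:
  't' (19) + 18 = 11 → 'l'
  'e' (4) + 18 = 22 → 'w'
  'e' (4) + 18 = 22 → 'w'
  't' (19) + 18 = 11 → 'l'
  'h' (7) + 18 = 25 → 'z'
Result = "lwwlz"


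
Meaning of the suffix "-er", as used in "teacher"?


Suffix: -er
Example: teacher = teach + -er
Meaning = one who / more


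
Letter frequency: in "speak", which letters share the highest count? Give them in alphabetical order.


Word: "speak"
Letter counts:
  'a': 1
  'e': 1
  'k': 1
  'p': 1
  's': 1
Maximum count = 1
Most frequent = 'a', 'e', 'k', 'p', 's' (1 time each)


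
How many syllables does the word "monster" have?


Word: "monster"
Syllable breakdown: mon / ster
Counting: 2 parts
= 2 syllables


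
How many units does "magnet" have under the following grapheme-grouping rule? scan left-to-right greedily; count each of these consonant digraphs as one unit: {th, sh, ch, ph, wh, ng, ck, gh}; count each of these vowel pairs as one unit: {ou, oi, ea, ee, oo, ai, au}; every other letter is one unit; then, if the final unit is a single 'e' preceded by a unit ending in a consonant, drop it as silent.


Word: "magnet" (6 letters)
Left-to-right scan:
  [1] 'm' (letter)
  [2] 'a' (letter)
  [3] 'g' (letter)
  [4] 'n' (letter)
  [5] 'e' (letter)
  [6] 't' (letter)
Units from scan: 6
Sound units = 6 units


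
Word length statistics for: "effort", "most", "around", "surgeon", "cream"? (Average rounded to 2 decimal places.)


Lengths: "effort"=6, "most"=4, "around"=6, "surgeon"=7, "cream"=5
Sum = 28, Count = 5
Average = 28/5 = 5.60
= avg=5.60, min=4, max=7


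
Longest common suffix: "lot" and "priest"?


Word 1: "lot"
Word 2: "priest"
Comparing from end:
  Pos -1: 't' == 't'
  Pos -2: 'o' != 's' (stop)
LCS = "t" (length 1)


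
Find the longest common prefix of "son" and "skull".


Word 1: "son"
Word 2: "skull"
Comparing from start:
  Pos 0: 's' == 's'
  Pos 1: 'o' != 'k' (stop)
LCP = "s" (length 1)


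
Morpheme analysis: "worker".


Word: "worker"
Morphemes: work + -er
Each morpheme carries meaning
= 2 morphemes


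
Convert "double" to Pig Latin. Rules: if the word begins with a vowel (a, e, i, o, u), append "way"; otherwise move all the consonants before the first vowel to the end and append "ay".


Word: "double"
Starts with consonant(s) → move to end, add 'ay'
Consonant cluster: "d"
Pig Latin = "oubleday"


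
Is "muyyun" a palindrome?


Word: "muyyun"
Reversed: "nuyyum"
Forward == Backward? muyyun != nuyyum
Palindrome = No


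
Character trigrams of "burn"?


Word: "burn" (length 4)
Number of trigrams = 4 - 3 + 1 = 2
  Position 0: "bur"
  Position 1: "urn"
Trigrams = "bur", "urn"


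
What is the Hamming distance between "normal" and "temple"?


Comparing character by character (same length = 6):
  Pos 0: 'n' vs 't' !=
  Pos 1: 'o' vs 'e' !=
  Pos 2: 'r' vs 'm' !=
  Pos 3: 'm' vs 'p' !=
  Pos 4: 'a' vs 'l' !=
  Pos 5: 'l' vs 'e' !=
Hamming distance = 6


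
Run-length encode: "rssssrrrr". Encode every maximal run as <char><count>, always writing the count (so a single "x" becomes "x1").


String: "rssssrrrr"
Scanning for consecutive runs:
  'r' x 1
  's' x 4
  'r' x 4
RLE = "r1s4r4"


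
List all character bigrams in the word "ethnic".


Word: "ethnic" (length 6)
Number of bigrams = 6 - 2 + 1 = 5
  Position 0: "et"
  Position 1: "th"
  Position 2: "hn"
  Position 3: "ni"
  Position 4: "ic"
Bigrams = "et", "th", "hn", "ni", "ic"


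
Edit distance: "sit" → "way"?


Word 1: "sit" (length 3)
Word 2: "way" (length 3)
One optimal edit sequence (insert/delete/substitute each cost 1):
  1. substitute 's' -> 'w'  (+1)
  2. substitute 'i' -> 'a'  (+1)
  3. substitute 't' -> 'y'  (+1)
Total edit operations: 3
Edit distance = 3


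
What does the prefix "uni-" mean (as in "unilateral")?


Prefix: uni-
As in: unilateral -> uni- + lateral
Meaning = one


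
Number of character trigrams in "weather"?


Word: "weather" (length 7)
Number of 3-grams = length - 3 + 1 = 7 - 3 + 1
= 5


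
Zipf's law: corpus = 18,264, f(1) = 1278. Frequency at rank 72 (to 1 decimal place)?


Zipf's law: f(r) = f(1) / r
f(1) = 1278
f(72) = 1278 / 72
= 17.8 occurrences


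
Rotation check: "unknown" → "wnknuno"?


Word: "unknown", Candidate: "wnknuno"
Method: check if candidate is substring of word+word
"unknownunknown" contains "wnknuno"? No
Is rotation = No


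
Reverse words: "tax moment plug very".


Original: "tax moment plug very"
Words (1..n): tax | moment | plug | very
Reversed (n..1): very | plug | moment | tax
Result = "very plug moment tax"


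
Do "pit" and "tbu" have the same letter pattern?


Pattern of "pit": [0, 1, 2]
Pattern of "tbu": [0, 1, 2]
Patterns match
Same pattern = Yes


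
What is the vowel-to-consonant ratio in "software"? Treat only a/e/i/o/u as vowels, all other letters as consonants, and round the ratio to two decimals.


Word: "software"
Vowels (a,e,i,o,u): 3
Consonants: 5
Ratio = 3/5
= 0.60


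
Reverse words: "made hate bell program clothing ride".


Original: "made hate bell program clothing ride"
Words (1..n): made | hate | bell | program | clothing | ride
Reversed (n..1): ride | clothing | program | bell | hate | made
Result = "ride clothing program bell hate made"


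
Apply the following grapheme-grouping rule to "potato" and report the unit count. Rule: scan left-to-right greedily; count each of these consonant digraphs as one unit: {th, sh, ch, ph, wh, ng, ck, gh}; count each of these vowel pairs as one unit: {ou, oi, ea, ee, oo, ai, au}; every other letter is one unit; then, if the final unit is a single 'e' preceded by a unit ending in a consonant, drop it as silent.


Word: "potato" (6 letters)
Left-to-right scan:
  [1] 'p' (letter)
  [2] 'o' (letter)
  [3] 't' (letter)
  [4] 'a' (letter)
  [5] 't' (letter)
  [6] 'o' (letter)
Units from scan: 6
Sound units = 6 units


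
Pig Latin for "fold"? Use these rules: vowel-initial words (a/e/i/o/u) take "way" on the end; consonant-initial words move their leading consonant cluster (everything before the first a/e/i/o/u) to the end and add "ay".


Word: "fold"
Starts with consonant(s) → move to end, add 'ay'
Consonant cluster: "f"
Pig Latin = "oldfay"


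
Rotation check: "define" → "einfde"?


Word: "define", Candidate: "einfde"
Method: check if candidate is substring of word+word
"definedefine" contains "einfde"? No
Is rotation = No


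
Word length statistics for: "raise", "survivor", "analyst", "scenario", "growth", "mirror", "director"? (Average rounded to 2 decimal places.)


Lengths: "raise"=5, "survivor"=8, "analyst"=7, "scenario"=8, "growth"=6, "mirror"=6, "director"=8
Sum = 48, Count = 7
Average = 48/7 = 6.86
= avg=6.86, min=5, max=8


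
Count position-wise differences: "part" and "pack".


Comparing character by character (same length = 4):
  Pos 0: 'p' vs 'p' =
  Pos 1: 'a' vs 'a' =
  Pos 2: 'r' vs 'c' !=
  Pos 3: 't' vs 'k' !=
Hamming distance = 2


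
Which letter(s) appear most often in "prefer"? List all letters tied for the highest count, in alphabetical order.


Word: "prefer"
Letter counts:
  'e': 2
  'f': 1
  'p': 1
  'r': 2
Maximum count = 2
Most frequent = 'e', 'r' (2 times each)


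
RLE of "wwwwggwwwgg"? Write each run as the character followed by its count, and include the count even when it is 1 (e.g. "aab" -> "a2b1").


String: "wwwwggwwwgg"
Scanning for consecutive runs:
  'w' x 4
  'g' x 2
  'w' x 3
  'g' x 2
RLE = "w4g2w3g2"


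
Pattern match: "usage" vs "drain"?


Pattern of "usage": [0, 1, 2, 3, 4]
Pattern of "drain": [0, 1, 2, 3, 4]
Patterns match
Same pattern = Yes


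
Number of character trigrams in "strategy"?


Word: "strategy" (length 8)
Number of 3-grams = length - 3 + 1 = 8 - 3 + 1
= 6


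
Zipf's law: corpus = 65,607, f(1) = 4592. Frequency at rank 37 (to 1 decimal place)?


Zipf's law: f(r) = f(1) / r
f(1) = 4592
f(37) = 4592 / 37
= 124.1 occurrences


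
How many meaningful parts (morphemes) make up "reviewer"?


Word: "reviewer"
Morphemes: re- / view / -er
Each morpheme carries meaning
= 3 morphemes


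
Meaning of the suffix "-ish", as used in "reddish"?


Suffix: -ish
Example: reddish (red + -ish, with a spelling change)
Meaning = somewhat / having the qualities of


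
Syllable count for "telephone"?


Word: "telephone"
Syllable breakdown: tel / e / phone
Counting: 3 parts
= 3 syllables


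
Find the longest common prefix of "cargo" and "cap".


Word 1: "cargo"
Word 2: "cap"
Comparing from start:
  Pos 0: 'c' == 'c'
  Pos 1: 'a' == 'a'
  Pos 2: 'r' != 'p' (stop)
LCP = "ca" (length 2)


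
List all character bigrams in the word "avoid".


Word: "avoid" (length 5)
Number of bigrams = 5 - 2 + 1 = 4
  Position 0: "av"
  Position 1: "vo"
  Position 2: "oi"
  Position 3: "id"
Bigrams = "av", "vo", "oi", "id"


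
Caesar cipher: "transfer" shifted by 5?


Word: "transfer"
Shift: 5
Each letter → (letter + shift) mod 26:
  't' (19) + 5 = 24 → 'y'
  'r' (17) + 5 = 22 → 'w'
  'a' (0) + 5 = 5 → 'f'
  'n' (13) + 5 = 18 → 's'
  's' (18) + 5 = 23 → 'x'
  'f' (5) + 5 = 10 → 'k'
  'e' (4) + 5 = 9 → 'j'
  'r' (17) + 5 = 22 → 'w'
Result = "ywfsxkjw"


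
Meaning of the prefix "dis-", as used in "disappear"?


Prefix: dis-
Example: disappear (dis- + appear)
Meaning = not / opposite


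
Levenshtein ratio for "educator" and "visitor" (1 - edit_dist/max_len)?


Word 1: "educator" (length 8)
Word 2: "visitor" (length 7)
One optimal edit sequence:
  1. delete 'e'  (+1)
  2. substitute 'd' -> 'v'  (+1)
  3. substitute 'u' -> 'i'  (+1)
  4. substitute 'c' -> 's'  (+1)
  5. substitute 'a' -> 'i'  (+1)
  6. keep 't'
  7. keep 'o'
  8. keep 'r'
Edit distance = 5
Max length = max(8, 7) = 8
Similarity = 1 - 5/8
= 0.3750


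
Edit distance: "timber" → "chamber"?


Word 1: "timber" (length 6)
Word 2: "chamber" (length 7)
One optimal edit sequence (insert/delete/substitute each cost 1):
  1. insert 'c'  (+1)
  2. substitute 't' -> 'h'  (+1)
  3. substitute 'i' -> 'a'  (+1)
  4. keep 'm'
  5. keep 'b'
  6. keep 'e'
  7. keep 'r'
Total edit operations: 3
Edit distance = 3


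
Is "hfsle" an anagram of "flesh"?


Word 1: "flesh" → sorted: efhls
Word 2: "hfsle" → sorted: efhls
Same letters? efhls == efhls
Anagram = Yes


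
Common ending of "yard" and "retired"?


Word 1: "yard"
Word 2: "retired"
Comparing from end:
  Pos -1: 'd' == 'd'
  Pos -2: 'r' != 'e' (stop)
LCS = "d" (length 1)


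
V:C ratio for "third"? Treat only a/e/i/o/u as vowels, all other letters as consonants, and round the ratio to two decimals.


Word: "third"
Vowels (a,e,i,o,u): 1
Consonants: 4
Ratio = 1/4
= 0.25


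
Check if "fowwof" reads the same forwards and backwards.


Word: "fowwof"
Reversed: "fowwof"
Forward == Backward? fowwof == fowwof
Palindrome = Yes


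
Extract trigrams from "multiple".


Word: "multiple" (length 8)
Number of trigrams = 8 - 3 + 1 = 6
  Position 0: "mul"
  Position 1: "ult"
  Position 2: "lti"
  Position 3: "tip"
  Position 4: "ipl"
  Position 5: "ple"
Trigrams = "mul", "ult", "lti", "tip", "ipl", "ple"


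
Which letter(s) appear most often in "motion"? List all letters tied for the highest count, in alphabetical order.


Word: "motion"
Letter counts:
  'i': 1
  'm': 1
  'n': 1
  'o': 2
  't': 1
Maximum count = 2
Most frequent = 'o' (2 times each)


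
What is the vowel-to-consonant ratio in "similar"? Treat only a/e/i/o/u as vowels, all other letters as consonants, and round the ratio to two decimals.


Word: "similar"
Vowels (a,e,i,o,u): 3
Consonants: 4
Ratio = 3/4
= 0.75


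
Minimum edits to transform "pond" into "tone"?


Word 1: "pond" (length 4)
Word 2: "tone" (length 4)
One optimal edit sequence (insert/delete/substitute each cost 1):
  1. substitute 'p' -> 't'  (+1)
  2. keep 'o'
  3. keep 'n'
  4. substitute 'd' -> 'e'  (+1)
Total edit operations: 2
Edit distance = 2


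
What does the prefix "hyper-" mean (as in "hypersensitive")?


Prefix: hyper-
Example: hypersensitive = hyper- + sensitive
Meaning = over / excessive


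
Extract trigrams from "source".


Word: "source" (length 6)
Number of trigrams = 6 - 3 + 1 = 4
  Position 0: "sou"
  Position 1: "our"
  Position 2: "urc"
  Position 3: "rce"
Trigrams = "sou", "our", "urc", "rce"


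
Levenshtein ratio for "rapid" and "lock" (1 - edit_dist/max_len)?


Word 1: "rapid" (length 5)
Word 2: "lock" (length 4)
One optimal edit sequence:
  1. delete 'r'  (+1)
  2. substitute 'a' -> 'l'  (+1)
  3. substitute 'p' -> 'o'  (+1)
  4. substitute 'i' -> 'c'  (+1)
  5. substitute 'd' -> 'k'  (+1)
Edit distance = 5
Max length = max(5, 4) = 5
Similarity = 1 - 5/5
= 0.0000


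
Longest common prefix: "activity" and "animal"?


Word 1: "activity"
Word 2: "animal"
Comparing from start:
  Pos 0: 'a' == 'a'
  Pos 1: 'c' != 'n' (stop)
LCP = "a" (length 1)


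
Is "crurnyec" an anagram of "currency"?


Word 1: "currency" → sorted: ccenrruy
Word 2: "crurnyec" → sorted: ccenrruy
Same letters? ccenrruy == ccenrruy
Anagram = Yes


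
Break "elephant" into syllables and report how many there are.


Word: "elephant"
Syllable breakdown: el / e / phant
Counting: 3 parts
= 3 syllables


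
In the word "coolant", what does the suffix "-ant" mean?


Suffix: -ant
Example: coolant (cool + -ant)
Meaning = one who / that which


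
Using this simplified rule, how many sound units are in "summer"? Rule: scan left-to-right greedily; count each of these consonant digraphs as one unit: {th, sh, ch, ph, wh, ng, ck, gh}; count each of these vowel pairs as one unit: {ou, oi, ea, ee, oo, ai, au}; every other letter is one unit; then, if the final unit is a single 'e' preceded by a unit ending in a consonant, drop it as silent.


Word: "summer" (6 letters)
Left-to-right scan:
  1. 's' (letter)
  2. 'u' (letter)
  3. 'm' (letter)
  4. 'm' (letter)
  5. 'e' (letter)
  6. 'r' (letter)
Units from scan: 6
Sound units = 6 units


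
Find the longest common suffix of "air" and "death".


Word 1: "air"
Word 2: "death"
Comparing from end:
  Pos -1: 'r' != 'h' (stop)
LCS = "" (length 0)


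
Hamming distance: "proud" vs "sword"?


Comparing character by character (same length = 5):
  Pos 0: 'p' vs 's' !=
  Pos 1: 'r' vs 'w' !=
  Pos 2: 'o' vs 'o' =
  Pos 3: 'u' vs 'r' !=
  Pos 4: 'd' vs 'd' =
Hamming distance = 3


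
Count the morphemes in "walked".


Word: "walked"
Morphemes: walk | -ed
Each morpheme carries meaning
= 2 morphemes


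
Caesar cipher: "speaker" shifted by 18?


Word: "speaker"
Shift: 18
Each letter → (letter + shift) mod 26:
  's' (18) + 18 = 10 → 'k'
  'p' (15) + 18 = 7 → 'h'
  'e' (4) + 18 = 22 → 'w'
  'a' (0) + 18 = 18 → 's'
  'k' (10) + 18 = 2 → 'c'
  'e' (4) + 18 = 22 → 'w'
  'r' (17) + 18 = 9 → 'j'
Result = "khwscwj"


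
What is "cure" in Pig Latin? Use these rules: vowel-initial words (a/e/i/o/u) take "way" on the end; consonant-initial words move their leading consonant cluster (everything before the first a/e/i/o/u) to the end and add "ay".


Word: "cure"
Starts with consonant(s) → move to end, add 'ay'
Consonant cluster: "c"
Pig Latin = "urecay"


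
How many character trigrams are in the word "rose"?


Word: "rose" (length 4)
Number of 3-grams = length - 3 + 1 = 4 - 3 + 1
= 2


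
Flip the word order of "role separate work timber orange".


Original: "role separate work timber orange"
Words (1..n): role | separate | work | timber | orange
Reversed (n..1): orange | timber | work | separate | role
Result = "orange timber work separate role"


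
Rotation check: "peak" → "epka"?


Word: "peak", Candidate: "epka"
Method: check if candidate is substring of word+word
"peakpeak" contains "epka"? No
Is rotation = No


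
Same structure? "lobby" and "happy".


Pattern of "lobby": [0, 1, 2, 2, 3]
Pattern of "happy": [0, 1, 2, 2, 3]
Patterns match
Same pattern = Yes


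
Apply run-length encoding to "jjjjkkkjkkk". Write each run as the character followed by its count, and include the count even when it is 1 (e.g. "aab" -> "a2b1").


String: "jjjjkkkjkkk"
Scanning for consecutive runs:
  'j' x 4
  'k' x 3
  'j' x 1
  'k' x 3
RLE = "j4k3j1k3"


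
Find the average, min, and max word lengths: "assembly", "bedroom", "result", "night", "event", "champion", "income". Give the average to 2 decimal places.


Lengths: "assembly"=8, "bedroom"=7, "result"=6, "night"=5, "event"=5, "champion"=8, "income"=6
Sum = 45, Count = 7
Average = 45/7 = 6.43
= avg=6.43, min=5, max=8


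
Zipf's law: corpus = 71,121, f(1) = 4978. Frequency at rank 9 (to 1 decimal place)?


Zipf's law: f(r) = f(1) / r
f(1) = 4978
f(9) = 4978 / 9
= 553.1 occurrences


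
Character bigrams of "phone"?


Word: "phone" (length 5)
Number of bigrams = 5 - 2 + 1 = 4
  Position 0: "ph"
  Position 1: "ho"
  Position 2: "on"
  Position 3: "ne"
Bigrams = "ph", "ho", "on", "ne"


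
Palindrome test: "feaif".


Word: "feaif"
Reversed: "fiaef"
Forward == Backward? feaif != fiaef
Palindrome = No


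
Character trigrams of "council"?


Word: "council" (length 7)
Number of trigrams = 7 - 3 + 1 = 5
  Position 0: "cou"
  Position 1: "oun"
  Position 2: "unc"
  Position 3: "nci"
  Position 4: "cil"
Trigrams = "cou", "oun", "unc", "nci", "cil"


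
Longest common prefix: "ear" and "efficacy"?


Word 1: "ear"
Word 2: "efficacy"
Comparing from start:
  Pos 0: 'e' == 'e'
  Pos 1: 'a' != 'f' (stop)
LCP = "e" (length 1)


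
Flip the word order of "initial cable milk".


Original: "initial cable milk"
Words (1..n): initial | cable | milk
Reversed (n..1): milk | cable | initial
Result = "milk cable initial"


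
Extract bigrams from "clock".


Word: "clock" (length 5)
Number of bigrams = 5 - 2 + 1 = 4
  Position 0: "cl"
  Position 1: "lo"
  Position 2: "oc"
  Position 3: "ck"
Bigrams = "cl", "lo", "oc", "ck"


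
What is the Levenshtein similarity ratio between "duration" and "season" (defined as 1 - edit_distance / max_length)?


Word 1: "duration" (length 8)
Word 2: "season" (length 6)
One optimal edit sequence:
  1. delete 'd'  (+1)
  2. substitute 'u' -> 's'  (+1)
  3. substitute 'r' -> 'e'  (+1)
  4. keep 'a'
  5. delete 't'  (+1)
  6. substitute 'i' -> 's'  (+1)
  7. keep 'o'
  8. keep 'n'
Edit distance = 5
Max length = max(8, 6) = 8
Similarity = 1 - 5/8
= 0.3750


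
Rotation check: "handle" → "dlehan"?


Word: "handle", Candidate: "dlehan"
Method: check if candidate is substring of word+word
"handlehandle" contains "dlehan"? Yes
Is rotation = Yes


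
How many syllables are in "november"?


Word: "november"
Syllable breakdown: no / vem / ber
Counting: 3 parts
= 3 syllables


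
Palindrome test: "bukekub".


Word: "bukekub"
Reversed: "bukekub"
Forward == Backward? bukekub == bukekub
Palindrome = Yes


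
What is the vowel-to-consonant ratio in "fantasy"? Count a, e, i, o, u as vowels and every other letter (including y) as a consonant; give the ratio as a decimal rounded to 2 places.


Word: "fantasy"
Vowels (a,e,i,o,u): 2
Consonants: 5
Ratio = 2/5
= 0.40


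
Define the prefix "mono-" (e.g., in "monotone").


Prefix: mono-
Example: monotone (mono- + tone)
Meaning = one


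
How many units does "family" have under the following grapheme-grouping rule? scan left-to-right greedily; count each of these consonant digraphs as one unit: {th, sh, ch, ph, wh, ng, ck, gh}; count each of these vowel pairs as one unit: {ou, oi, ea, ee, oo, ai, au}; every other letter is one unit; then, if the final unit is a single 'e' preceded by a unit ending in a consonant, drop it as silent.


Word: "family" (6 letters)
Left-to-right scan:
  (1) 'f' (letter)
  (2) 'a' (letter)
  (3) 'm' (letter)
  (4) 'i' (letter)
  (5) 'l' (letter)
  (6) 'y' (letter)
Units from scan: 6
Sound units = 6 units


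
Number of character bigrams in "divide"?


Word: "divide" (length 6)
Number of 2-grams = length - 2 + 1 = 6 - 2 + 1
= 5


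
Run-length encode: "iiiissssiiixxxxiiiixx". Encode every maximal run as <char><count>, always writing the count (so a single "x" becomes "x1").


String: "iiiissssiiixxxxiiiixx"
Scanning for consecutive runs:
  'i' x 4
  's' x 4
  'i' x 3
  'x' x 4
  'i' x 4
  'x' x 2
RLE = "i4s4i3x4i4x2"


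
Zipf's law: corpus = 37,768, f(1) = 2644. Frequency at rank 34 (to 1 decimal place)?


Zipf's law: f(r) = f(1) / r
f(1) = 2644
f(34) = 2644 / 34
= 77.8 occurrences


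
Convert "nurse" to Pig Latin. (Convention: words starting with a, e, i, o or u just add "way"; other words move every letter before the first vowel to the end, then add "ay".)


Word: "nurse"
Starts with consonant(s) → move to end, add 'ay'
Consonant cluster: "n"
Pig Latin = "ursenay"


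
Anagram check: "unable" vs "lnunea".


Word 1: "unable" → sorted: abelnu
Word 2: "lnunea" → sorted: aelnnu
Same letters? abelnu != aelnnu
Anagram = No


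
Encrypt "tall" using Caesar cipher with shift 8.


Word: "tall"
Shift: 8
Each letter → (letter + shift) mod 26:
  't' (19) + 8 = 1 → 'b'
  'a' (0) + 8 = 8 → 'i'
  'l' (11) + 8 = 19 → 't'
  'l' (11) + 8 = 19 → 't'
Result = "bitt"


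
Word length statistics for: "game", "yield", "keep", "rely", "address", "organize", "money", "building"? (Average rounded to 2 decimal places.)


Lengths: "game"=4, "yield"=5, "keep"=4, "rely"=4, "address"=7, "organize"=8, "money"=5, "building"=8
Sum = 45, Count = 8
Average = 45/8 = 5.63
= avg=5.63, min=4, max=8


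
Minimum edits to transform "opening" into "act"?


Word 1: "opening" (length 7)
Word 2: "act" (length 3)
One optimal edit sequence (insert/delete/substitute each cost 1):
  1. delete 'o'  (+1)
  2. delete 'p'  (+1)
  3. delete 'e'  (+1)
  4. delete 'n'  (+1)
  5. substitute 'i' -> 'a'  (+1)
  6. substitute 'n' -> 'c'  (+1)
  7. substitute 'g' -> 't'  (+1)
Total edit operations: 7
Edit distance = 7


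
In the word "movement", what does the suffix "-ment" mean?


Suffix: -ment
As in: movement -> move + -ment
Meaning = result of action


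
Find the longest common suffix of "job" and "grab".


Word 1: "job"
Word 2: "grab"
Comparing from end:
  Pos -1: 'b' == 'b'
  Pos -2: 'o' != 'a' (stop)
LCS = "b" (length 1)


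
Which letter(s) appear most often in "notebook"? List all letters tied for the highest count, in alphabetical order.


Word: "notebook"
Letter counts:
  'b': 1
  'e': 1
  'k': 1
  'n': 1
  'o': 3
  't': 1
Maximum count = 3
Most frequent = 'o' (3 times each)


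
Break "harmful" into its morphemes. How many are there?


Word: "harmful"
Morphemes: harm + -ful
Each morpheme carries meaning
= 2 morphemes


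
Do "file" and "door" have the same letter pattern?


Pattern of "file": [0, 1, 2, 3]
Pattern of "door": [0, 1, 1, 2]
Patterns do not match
Same pattern = No


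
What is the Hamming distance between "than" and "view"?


Comparing character by character (same length = 4):
  Pos 0: 't' vs 'v' !=
  Pos 1: 'h' vs 'i' !=
  Pos 2: 'a' vs 'e' !=
  Pos 3: 'n' vs 'w' !=
Hamming distance = 4


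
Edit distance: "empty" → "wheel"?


Word 1: "empty" (length 5)
Word 2: "wheel" (length 5)
One optimal edit sequence (insert/delete/substitute each cost 1):
  1. substitute 'e' -> 'w'  (+1)
  2. substitute 'm' -> 'h'  (+1)
  3. substitute 'p' -> 'e'  (+1)
  4. substitute 't' -> 'e'  (+1)
  5. substitute 'y' -> 'l'  (+1)
Total edit operations: 5
Edit distance = 5


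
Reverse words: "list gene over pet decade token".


Original: "list gene over pet decade token"
Words (1..n): list | gene | over | pet | decade | token
Reversed (n..1): token | decade | pet | over | gene | list
Result = "token decade pet over gene list"


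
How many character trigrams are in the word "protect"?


Word: "protect" (length 7)
Number of 3-grams = length - 3 + 1 = 7 - 3 + 1
= 5


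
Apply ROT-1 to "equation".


Word: "equation"
Shift: 1
Each letter → (letter + shift) mod 26:
  'e' (4) + 1 = 5 → 'f'
  'q' (16) + 1 = 17 → 'r'
  'u' (20) + 1 = 21 → 'v'
  'a' (0) + 1 = 1 → 'b'
  't' (19) + 1 = 20 → 'u'
  'i' (8) + 1 = 9 → 'j'
  'o' (14) + 1 = 15 → 'p'
  'n' (13) + 1 = 14 → 'o'
Result = "frvbujpo"


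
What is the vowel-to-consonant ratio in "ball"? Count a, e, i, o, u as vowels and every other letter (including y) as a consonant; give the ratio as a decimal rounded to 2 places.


Word: "ball"
Vowels (a,e,i,o,u): 1
Consonants: 3
Ratio = 1/3
= 0.33


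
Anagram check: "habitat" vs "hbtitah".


Word 1: "habitat" → sorted: aabhitt
Word 2: "hbtitah" → sorted: abhhitt
Same letters? aabhitt != abhhitt
Anagram = No


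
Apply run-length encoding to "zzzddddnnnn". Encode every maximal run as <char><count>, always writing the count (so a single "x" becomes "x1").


String: "zzzddddnnnn"
Scanning for consecutive runs:
  'z' x 3
  'd' x 4
  'n' x 4
RLE = "z3d4n4"
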